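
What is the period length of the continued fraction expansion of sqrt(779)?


Run the CF algorithm for sqrt(779).
a_0 = floor(sqrt(779)) = 27; set m_0=0, q_0=1.
Recurrence: m' = q*a - m,  q' = (d - m'^2)/q,  a' = floor((a_0 + m')/q').
  step 1: m=27, q=50, a=1
  step 2: m=23, q=5, a=10
  step 3: m=27, q=10, a=5
  step 4: m=23, q=25, a=2
  step 5: m=27, q=2, a=27
  step 6: m=27, q=25, a=2
  step 7: m=23, q=10, a=5
  step 8: m=27, q=5, a=10
  step 9: m=23, q=50, a=1
  step 10: m=27, q=1, a=54
a_10 = 2*a_0 = 54, so the period closes here.
sqrt(779) = [27; 1, 10, 5, 2, 27, 2, 5, 10, 1, 54]
Period length = 10

10


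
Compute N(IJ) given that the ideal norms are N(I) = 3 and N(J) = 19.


N(IJ) = N(I) * N(J)
= 3 * 19
= 57

57


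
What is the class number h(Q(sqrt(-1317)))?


K = Q(sqrt(-1317)). d mod 4 = 3, so D = disc(K) = 4d = -5268
h(K) equals the number of primitive reduced positive-definite forms (a, b, c) = a*x^2 + b*x*y + c*y^2 with b^2 - 4ac = D,
where reduced means |b| <= a <= c, with b >= 0 whenever |b| = a or a = c, and primitive means gcd(a, b, c) = 1.
Reduced forces 3a^2 <= |D| = 5268, so 1 <= a <= 41; b must have the parity of D, and c = (b^2 - D)/(4a) must be an integer >= a.
Enumerate a = 1..41, b in [-a, a]:
  a=1: (1, 0, 1317)  [1]
  a=2: (2, 2, 659)  [1]
  a=3: (3, 0, 439)  [1]
  a=4..5: none
  a=6: (6, 6, 221)  [1]
  a=7..10: none
  a=11: (11, -10, 122), (11, 10, 122)  [2]
  a=12: none
  a=13: (13, -6, 102), (13, 6, 102)  [2]
  a=14..16: none
  a=17: (17, -6, 78), (17, 6, 78)  [2]
  a=18..21: none
  a=22: (22, -10, 61), (22, 10, 61)  [2]
  a=23..25: none
  a=26: (26, -6, 51), (26, 6, 51)  [2]
  a=27..30: none
  a=31: (31, -8, 43), (31, 8, 43)  [2]
  a=32: none
  a=33: (33, -12, 41), (33, 12, 41)  [2]
  a=34: (34, -6, 39), (34, 6, 39)  [2]
  a=35..41: none
Total reduced forms: 1 + 1 + 1 + 1 + 2 + 2 + 2 + 2 + 2 + 2 + 2 + 2 = 20
h = 20

20


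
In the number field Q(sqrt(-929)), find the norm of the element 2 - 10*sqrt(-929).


N(a + b*sqrt(d)) = a^2 - d*b^2
= (2)^2 - (-929)*(-10)^2
= 4 + 92900
= 92904

92904


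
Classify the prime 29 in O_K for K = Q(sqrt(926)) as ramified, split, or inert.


K = Q(sqrt(926)). Since d mod 4 = 2, disc(K) = 3704.
Check p | disc: 3704 mod 29 = 21.
p does not divide disc. Compute Legendre symbol (d/p):
27^((29-1)/2) mod 29 = -1
(d/p) = -1, so p is inert: (p) stays prime with e=1, f=2, g=1.
Therefore p is inert.

inert


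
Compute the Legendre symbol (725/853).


p = 853 is prime, so compute (725/853) with the reciprocity algorithm (Jacobi-symbol steps: pull out 2s via (2/n), flip via reciprocity, reduce):
  reciprocity: (725/853) -> +(853/725)
  reduce: (128/725)
  pull out 2: (2/725) = -1  (since 725 mod 8 = 5)
  pull out 2: (2/725) = -1  (since 725 mod 8 = 5)
  pull out 2: (2/725) = -1  (since 725 mod 8 = 5)
  pull out 2: (2/725) = -1  (since 725 mod 8 = 5)
  pull out 2: (2/725) = -1  (since 725 mod 8 = 5)
  pull out 2: (2/725) = -1  (since 725 mod 8 = 5)
  pull out 2: (2/725) = -1  (since 725 mod 8 = 5)
  (1/725) = 1
Product of signs = -1
(725/853) = -1

-1


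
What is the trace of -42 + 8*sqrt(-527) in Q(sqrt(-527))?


Tr(a + b*sqrt(d)) = (a + b*sqrt(d)) + (a - b*sqrt(d)) = 2a
= 2 * (-42)
= -84

-84


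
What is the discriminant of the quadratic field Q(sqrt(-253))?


For K = Q(sqrt(d)) with d squarefree: disc(K) = d if d = 1 mod 4, and disc(K) = 4d if d = 2 or 3 mod 4.
Here d = -253, and d mod 4 = 3.
d = 3 mod 4, not 1 (O_K = Z[sqrt(d)]), so disc(K) = 4d = 4 * (-253) = -1012

-1012


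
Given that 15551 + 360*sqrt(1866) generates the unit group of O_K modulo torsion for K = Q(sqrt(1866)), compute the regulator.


epsilon = 15551 + 360*sqrt(1866)
= 31102.0000
R = ln(31102.0000)
= 10.3450

10.3450


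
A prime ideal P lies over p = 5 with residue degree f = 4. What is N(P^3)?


N(P^a) = p^(a*f)
= 5^(3*4)
= 5^12
= 244140625

244140625


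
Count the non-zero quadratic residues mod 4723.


For prime p, the number of non-zero quadratic residues is (p-1)/2.
= (4723-1)/2
= 2361

2361


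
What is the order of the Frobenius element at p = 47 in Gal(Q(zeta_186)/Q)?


The Frobenius at p in Gal(Q(zeta_n)/Q) = (Z/nZ)* is the class of p, so its order is ord_186(47), the smallest k >= 1 with 47^k = 1 mod 186.
n = 186 = 2 * 3 * 31, phi(186) = 60; the order divides phi(n).
Divisors of 60: 1, 2, 3, 4, 5, 6, 10, 12, 15, 20, 30, 60
Repeated squaring mod 186: 47^1 = 47, 47^2 = 163, 47^4 = 157, 47^8 = 97, 47^16 = 109, 47^32 = 163
Test divisors in increasing order:
  k=1: 47^1 = 47 mod 186
  k=2: 47^2 = 163 mod 186
  k=3: 47^3 = 163 * 47 = 35 mod 186
  k=4: 47^4 = 157 mod 186
  k=5: 47^5 = 157 * 47 = 125 mod 186
  k=6: 47^6 = 157 * 163 = 109 mod 186
  k=10: 47^10 = 97 * 163 = 1 mod 186  <- first divisor giving 1
Order = 10

10


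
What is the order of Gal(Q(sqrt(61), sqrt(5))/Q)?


The 2 square roots of distinct primes are multiplicatively independent over Q,
so [K:Q] = 2^2 and Gal(K/Q) is isomorphic to (Z/2Z)^2.
|Gal| = 2^2 = 4

4


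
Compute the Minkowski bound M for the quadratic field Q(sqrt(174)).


d = 174, d mod 4 = 2, so disc(K) = 4d = 696; |disc(K)| = 696
Real quadratic field, so n = 2, s = r2 = 0, r1 = 2
M = (n!/n^n) * (4/pi)^s * sqrt(|disc(K)|) = (2!/2^2) * (4/pi)^0 * sqrt(696)
= 0.5 * 1.000000 * 26.381812
= 13.1909

13.1909


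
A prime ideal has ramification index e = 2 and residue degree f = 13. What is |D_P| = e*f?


|D_P| = e * f
= 2 * 13
= 26

26


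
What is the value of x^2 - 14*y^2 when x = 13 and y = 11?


x^2 - d*y^2
= 13^2 - 14*11^2
= 169 - 1694
= -1525

-1525


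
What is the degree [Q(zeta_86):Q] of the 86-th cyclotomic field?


The degree equals Euler's totient phi(86).
86 = 2 * 43
phi(86) = 42

42


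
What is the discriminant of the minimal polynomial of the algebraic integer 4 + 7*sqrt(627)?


The element 4 + 7*sqrt(627) has minimal polynomial:
x^2 - 8*x - 30707
Discriminant = (-8)^2 - 4*(-30707)
= 64 + 122828
= 122892

122892


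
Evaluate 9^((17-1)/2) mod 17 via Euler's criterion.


p = 17 is prime and the exponent is (p-1)/2 = 8, so by Euler's criterion 9^8 = (9/17) = +1 or -1 mod 17.
Compute by square-and-multiply:
  8 = 8 (binary 1000)
  Repeated squaring mod 17: 9^1 = 9, 9^2 = 13, 9^4 = 16, 9^8 = 1
  9^8 = 1 mod 17
Result 1: 9 is a quadratic residue mod 17.
9^8 mod 17 = 1

1


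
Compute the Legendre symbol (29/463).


p = 463 is prime, so compute (29/463) with the reciprocity algorithm (Jacobi-symbol steps: pull out 2s via (2/n), flip via reciprocity, reduce):
  reciprocity: (29/463) -> +(463/29)
  reduce: (28/29)
  pull out 2: (2/29) = -1  (since 29 mod 8 = 5)
  pull out 2: (2/29) = -1  (since 29 mod 8 = 5)
  reciprocity: (7/29) -> +(29/7)
  reduce: (1/7)
  (1/7) = 1
Product of signs = 1
(29/463) = 1

1


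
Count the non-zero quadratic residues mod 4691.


For prime p, the number of non-zero quadratic residues is (p-1)/2.
= (4691-1)/2
= 2345

2345


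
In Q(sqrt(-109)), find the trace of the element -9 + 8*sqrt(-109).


Tr(a + b*sqrt(d)) = (a + b*sqrt(d)) + (a - b*sqrt(d)) = 2a
= 2 * (-9)
= -18

-18


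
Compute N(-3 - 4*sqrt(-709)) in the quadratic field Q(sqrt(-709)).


N(a + b*sqrt(d)) = a^2 - d*b^2
= (-3)^2 - (-709)*(-4)^2
= 9 + 11344
= 11353

11353


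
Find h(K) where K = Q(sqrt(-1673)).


K = Q(sqrt(-1673)). d mod 4 = 3, so D = disc(K) = 4d = -6692
h(K) equals the number of primitive reduced positive-definite forms (a, b, c) = a*x^2 + b*x*y + c*y^2 with b^2 - 4ac = D,
where reduced means |b| <= a <= c, with b >= 0 whenever |b| = a or a = c, and primitive means gcd(a, b, c) = 1.
Reduced forces 3a^2 <= |D| = 6692, so 1 <= a <= 47; b must have the parity of D, and c = (b^2 - D)/(4a) must be an integer >= a.
Enumerate a = 1..47, b in [-a, a]:
  a=1: (1, 0, 1673)  [1]
  a=2: (2, 2, 837)  [1]
  a=3: (3, -2, 558), (3, 2, 558)  [2]
  a=4..5: none
  a=6: (6, -2, 279), (6, 2, 279)  [2]
  a=7: (7, 0, 239)  [1]
  a=8: none
  a=9: (9, -2, 186), (9, 2, 186)  [2]
  a=10..12: none
  a=13: (13, -4, 129), (13, 4, 129)  [2]
  a=14: (14, 14, 123)  [1]
  a=15..17: none
  a=18: (18, -2, 93), (18, 2, 93)  [2]
  a=19..20: none
  a=21: (21, -14, 82), (21, 14, 82)  [2]
  a=22: none
  a=23: (23, -22, 78), (23, 22, 78)  [2]
  a=24..25: none
  a=26: (26, -22, 69), (26, 22, 69)  [2]
  a=27: (27, -2, 62), (27, 2, 62)  [2]
  a=28: none
  a=29: (29, -6, 58), (29, 6, 58)  [2]
  a=30: none
  a=31: (31, -2, 54), (31, 2, 54)  [2]
  a=32..38: none
  a=39: (39, -22, 46), (39, -4, 43), (39, 4, 43), (39, 22, 46)  [4]
  a=40: none
  a=41: (41, -14, 42), (41, 14, 42)  [2]
  a=42..47: none
Total reduced forms: 1 + 1 + 2 + 2 + 1 + 2 + 2 + 1 + 2 + 2 + 2 + 2 + 2 + 2 + 2 + 4 + 2 = 32
h = 32

32


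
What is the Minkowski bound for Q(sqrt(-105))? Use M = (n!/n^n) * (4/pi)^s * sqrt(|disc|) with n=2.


d = -105, d mod 4 = 3, so disc(K) = 4d = -420; |disc(K)| = 420
Imaginary quadratic field, so n = 2, s = r2 = 1, r1 = 0
M = (n!/n^n) * (4/pi)^s * sqrt(|disc(K)|) = (2!/2^2) * (4/pi)^1 * sqrt(420)
= 0.5 * 1.273240 * 20.493902
= 13.0468

13.0468


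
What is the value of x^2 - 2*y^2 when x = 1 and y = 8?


x^2 - d*y^2
= 1^2 - 2*8^2
= 1 - 128
= -127

-127


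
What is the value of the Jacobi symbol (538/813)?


Compute (538/813) via quadratic reciprocity:
  pull out 2: (2/813) = -1  (since 813 mod 8 = 5)
  reciprocity: (269/813) -> +(813/269)
  reduce: (6/269)
  pull out 2: (2/269) = -1  (since 269 mod 8 = 5)
  reciprocity: (3/269) -> +(269/3)
  reduce: (2/3)
  pull out 2: (2/3) = -1  (since 3 mod 8 = 3)
  (1/3) = 1
Product of signs = -1

-1


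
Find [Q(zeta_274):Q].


The degree equals Euler's totient phi(274).
274 = 2 * 137
phi(274) = 136

136


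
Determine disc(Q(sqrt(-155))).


For K = Q(sqrt(d)) with d squarefree: disc(K) = d if d = 1 mod 4, and disc(K) = 4d if d = 2 or 3 mod 4.
Here d = -155, and d mod 4 = 1.
d = 1 mod 4 (O_K = Z[(1+sqrt(d))/2]), so disc(K) = d = -155

-155


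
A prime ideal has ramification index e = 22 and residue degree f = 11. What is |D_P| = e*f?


|D_P| = e * f
= 22 * 11
= 242

242


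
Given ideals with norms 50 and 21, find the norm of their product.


N(IJ) = N(I) * N(J)
= 50 * 21
= 1050

1050


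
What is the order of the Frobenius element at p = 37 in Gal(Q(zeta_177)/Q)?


The Frobenius at p in Gal(Q(zeta_n)/Q) = (Z/nZ)* is the class of p, so its order is ord_177(37), the smallest k >= 1 with 37^k = 1 mod 177.
n = 177 = 3 * 59, phi(177) = 116; the order divides phi(n).
Divisors of 116: 1, 2, 4, 29, 58, 116
Repeated squaring mod 177: 37^1 = 37, 37^2 = 130, 37^4 = 85, 37^8 = 145, 37^16 = 139, 37^32 = 28, 37^64 = 76
Test divisors in increasing order:
  k=1: 37^1 = 37 mod 177
  k=2: 37^2 = 130 mod 177
  k=4: 37^4 = 85 mod 177
  k=29: 37^29 = 139 * 145 * 85 * 37 = 58 mod 177
  k=58: 37^58 = 28 * 139 * 145 * 130 = 1 mod 177  <- first divisor giving 1
Order = 58

58


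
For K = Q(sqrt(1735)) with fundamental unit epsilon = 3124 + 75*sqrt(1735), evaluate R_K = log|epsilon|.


epsilon = 3124 + 75*sqrt(1735)
= 6247.9998
R = ln(6247.9998)
= 8.7400

8.7400


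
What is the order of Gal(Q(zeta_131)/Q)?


|Gal(Q(zeta_131)/Q)| = phi(131)
= 130

130


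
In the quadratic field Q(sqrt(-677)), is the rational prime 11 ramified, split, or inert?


K = Q(sqrt(-677)). Since d mod 4 = 3, disc(K) = -2708.
Check p | disc: -2708 mod 11 = 9.
p does not divide disc. Compute Legendre symbol (d/p):
5^((11-1)/2) mod 11 = 1
(d/p) = 1, so p splits: (p) = P*P' with e=1, f=1, g=2.
Therefore p is split.

split


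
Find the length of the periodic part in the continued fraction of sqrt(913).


Run the CF algorithm for sqrt(913).
a_0 = floor(sqrt(913)) = 30; set m_0=0, q_0=1.
Recurrence: m' = q*a - m,  q' = (d - m'^2)/q,  a' = floor((a_0 + m')/q').
  step 1: m=30, q=13, a=4
  step 2: m=22, q=33, a=1
  step 3: m=11, q=24, a=1
  step 4: m=13, q=31, a=1
  step 5: m=18, q=19, a=2
  step 6: m=20, q=27, a=1
  step 7: m=7, q=32, a=1
  step 8: m=25, q=9, a=6
  step 9: m=29, q=8, a=7
  step 10: m=27, q=23, a=2
  step 11: m=19, q=24, a=2
  step 12: m=29, q=3, a=19
  step 13: m=28, q=43, a=1
  step 14: m=15, q=16, a=2
  step 15: m=17, q=39, a=1
  step 16: m=22, q=11, a=4
  step 17: m=22, q=39, a=1
  step 18: m=17, q=16, a=2
  step 19: m=15, q=43, a=1
  step 20: m=28, q=3, a=19
  step 21: m=29, q=24, a=2
  step 22: m=19, q=23, a=2
  step 23: m=27, q=8, a=7
  step 24: m=29, q=9, a=6
  step 25: m=25, q=32, a=1
  step 26: m=7, q=27, a=1
  step 27: m=20, q=19, a=2
  step 28: m=18, q=31, a=1
  step 29: m=13, q=24, a=1
  step 30: m=11, q=33, a=1
  step 31: m=22, q=13, a=4
  step 32: m=30, q=1, a=60
a_32 = 2*a_0 = 60, so the period closes here.
sqrt(913) = [30; 4, 1, 1, 1, 2, 1, 1, 6, 7, 2, 2, 19, 1, 2, 1, 4, 1, 2, 1, 19, 2, 2, 7, 6, 1, 1, 2, 1, 1, 1, 4, 60]
Period length = 32

32


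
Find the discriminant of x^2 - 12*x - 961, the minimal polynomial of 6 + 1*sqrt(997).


The element 6 + 1*sqrt(997) has minimal polynomial:
x^2 - 12*x - 961
Discriminant = (-12)^2 - 4*(-961)
= 144 + 3844
= 3988

3988


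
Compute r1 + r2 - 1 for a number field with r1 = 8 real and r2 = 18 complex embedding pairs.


By Dirichlet's unit theorem:
rank = r1 + r2 - 1
= 8 + 18 - 1
= 25

25


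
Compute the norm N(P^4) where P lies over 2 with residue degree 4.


N(P^a) = p^(a*f)
= 2^(4*4)
= 2^16
= 65536

65536


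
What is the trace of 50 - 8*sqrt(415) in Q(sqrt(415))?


Tr(a + b*sqrt(d)) = (a + b*sqrt(d)) + (a - b*sqrt(d)) = 2a
= 2 * (50)
= 100

100


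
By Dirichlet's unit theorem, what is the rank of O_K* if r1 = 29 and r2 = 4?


By Dirichlet's unit theorem:
rank = r1 + r2 - 1
= 29 + 4 - 1
= 32

32


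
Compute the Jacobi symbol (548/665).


Compute (548/665) via quadratic reciprocity:
  pull out 2: (2/665) = +1  (since 665 mod 8 = 1)
  pull out 2: (2/665) = +1  (since 665 mod 8 = 1)
  reciprocity: (137/665) -> +(665/137)
  reduce: (117/137)
  reciprocity: (117/137) -> +(137/117)
  reduce: (20/117)
  pull out 2: (2/117) = -1  (since 117 mod 8 = 5)
  pull out 2: (2/117) = -1  (since 117 mod 8 = 5)
  reciprocity: (5/117) -> +(117/5)
  reduce: (2/5)
  pull out 2: (2/5) = -1  (since 5 mod 8 = 5)
  (1/5) = 1
Product of signs = -1

-1


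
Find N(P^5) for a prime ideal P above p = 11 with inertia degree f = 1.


N(P^a) = p^(a*f)
= 11^(5*1)
= 11^5
= 161051

161051


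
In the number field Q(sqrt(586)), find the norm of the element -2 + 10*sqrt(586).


N(a + b*sqrt(d)) = a^2 - d*b^2
= (-2)^2 - (586)*(10)^2
= 4 - 58600
= -58596

-58596


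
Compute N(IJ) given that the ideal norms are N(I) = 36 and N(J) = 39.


N(IJ) = N(I) * N(J)
= 36 * 39
= 1404

1404


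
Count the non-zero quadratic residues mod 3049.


For prime p, the number of non-zero quadratic residues is (p-1)/2.
= (3049-1)/2
= 1524

1524


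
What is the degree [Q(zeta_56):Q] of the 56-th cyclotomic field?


The degree equals Euler's totient phi(56).
56 = 2^3 * 7
phi(56) = 24

24


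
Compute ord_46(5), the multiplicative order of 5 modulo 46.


We want ord_46(5), the smallest k >= 1 with 5^k = 1 mod 46.
n = 46 = 2 * 23, phi(46) = 22; the order divides phi(n).
Divisors of 22: 1, 2, 11, 22
Repeated squaring mod 46: 5^1 = 5, 5^2 = 25, 5^4 = 27, 5^8 = 39, 5^16 = 3
Test divisors in increasing order:
  k=1: 5^1 = 5 mod 46
  k=2: 5^2 = 25 mod 46
  k=11: 5^11 = 39 * 25 * 5 = 45 mod 46
  k=22: 5^22 = 3 * 27 * 25 = 1 mod 46  <- first divisor giving 1
Order = 22

22


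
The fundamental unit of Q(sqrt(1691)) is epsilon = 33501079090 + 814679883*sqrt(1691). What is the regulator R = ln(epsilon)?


epsilon = 33501079090 + 814679883*sqrt(1691)
= 6.7002e+10
R = ln(6.7002e+10)
= 24.9280

24.9280


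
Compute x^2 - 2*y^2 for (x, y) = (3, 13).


x^2 - d*y^2
= 3^2 - 2*13^2
= 9 - 338
= -329

-329


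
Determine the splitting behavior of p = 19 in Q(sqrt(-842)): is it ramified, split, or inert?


K = Q(sqrt(-842)). Since d mod 4 = 2, disc(K) = -3368.
Check p | disc: -3368 mod 19 = 14.
p does not divide disc. Compute Legendre symbol (d/p):
13^((19-1)/2) mod 19 = -1
(d/p) = -1, so p is inert: (p) stays prime with e=1, f=2, g=1.
Therefore p is inert.

inert


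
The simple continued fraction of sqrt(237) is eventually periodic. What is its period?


Run the CF algorithm for sqrt(237).
a_0 = floor(sqrt(237)) = 15; set m_0=0, q_0=1.
Recurrence: m' = q*a - m,  q' = (d - m'^2)/q,  a' = floor((a_0 + m')/q').
  step 1: m=15, q=12, a=2
  step 2: m=9, q=13, a=1
  step 3: m=4, q=17, a=1
  step 4: m=13, q=4, a=7
  step 5: m=15, q=3, a=10
  step 6: m=15, q=4, a=7
  step 7: m=13, q=17, a=1
  step 8: m=4, q=13, a=1
  step 9: m=9, q=12, a=2
  step 10: m=15, q=1, a=30
a_10 = 2*a_0 = 30, so the period closes here.
sqrt(237) = [15; 2, 1, 1, 7, 10, 7, 1, 1, 2, 30]
Period length = 10

10


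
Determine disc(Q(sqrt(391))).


For K = Q(sqrt(d)) with d squarefree: disc(K) = d if d = 1 mod 4, and disc(K) = 4d if d = 2 or 3 mod 4.
Here d = 391, and d mod 4 = 3.
d = 3 mod 4, not 1 (O_K = Z[sqrt(d)]), so disc(K) = 4d = 4 * (391) = 1564

1564


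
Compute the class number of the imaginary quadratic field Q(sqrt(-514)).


K = Q(sqrt(-514)). d mod 4 = 2, so D = disc(K) = 4d = -2056
h(K) equals the number of primitive reduced positive-definite forms (a, b, c) = a*x^2 + b*x*y + c*y^2 with b^2 - 4ac = D,
where reduced means |b| <= a <= c, with b >= 0 whenever |b| = a or a = c, and primitive means gcd(a, b, c) = 1.
Reduced forces 3a^2 <= |D| = 2056, so 1 <= a <= 26; b must have the parity of D, and c = (b^2 - D)/(4a) must be an integer >= a.
Enumerate a = 1..26, b in [-a, a]:
  a=1: (1, 0, 514)  [1]
  a=2: (2, 0, 257)  [1]
  a=3..4: none
  a=5: (5, -2, 103), (5, 2, 103)  [2]
  a=6: none
  a=7: (7, -4, 74), (7, 4, 74)  [2]
  a=8..9: none
  a=10: (10, -8, 53), (10, 8, 53)  [2]
  a=11: (11, -10, 49), (11, 10, 49)  [2]
  a=12..13: none
  a=14: (14, -4, 37), (14, 4, 37)  [2]
  a=15..16: none
  a=17: (17, -16, 34), (17, 16, 34)  [2]
  a=18..21: none
  a=22: (22, -12, 25), (22, 12, 25)  [2]
  a=23..26: none
Total reduced forms: 1 + 1 + 2 + 2 + 2 + 2 + 2 + 2 + 2 = 16
h = 16

16


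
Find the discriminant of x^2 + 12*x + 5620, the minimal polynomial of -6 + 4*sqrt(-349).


The element -6 + 4*sqrt(-349) has minimal polynomial:
x^2 + 12*x + 5620
Discriminant = (12)^2 - 4*(5620)
= 144 - 22480
= -22336

-22336


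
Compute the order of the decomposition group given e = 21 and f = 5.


|D_P| = e * f
= 21 * 5
= 105

105


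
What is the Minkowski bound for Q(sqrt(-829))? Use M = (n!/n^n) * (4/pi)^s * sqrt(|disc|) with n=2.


d = -829, d mod 4 = 3, so disc(K) = 4d = -3316; |disc(K)| = 3316
Imaginary quadratic field, so n = 2, s = r2 = 1, r1 = 0
M = (n!/n^n) * (4/pi)^s * sqrt(|disc(K)|) = (2!/2^2) * (4/pi)^1 * sqrt(3316)
= 0.5 * 1.273240 * 57.584720
= 36.6596

36.6596


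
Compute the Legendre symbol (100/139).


p = 139 is prime, so compute (100/139) with the reciprocity algorithm (Jacobi-symbol steps: pull out 2s via (2/n), flip via reciprocity, reduce):
  pull out 2: (2/139) = -1  (since 139 mod 8 = 3)
  pull out 2: (2/139) = -1  (since 139 mod 8 = 3)
  reciprocity: (25/139) -> +(139/25)
  reduce: (14/25)
  pull out 2: (2/25) = +1  (since 25 mod 8 = 1)
  reciprocity: (7/25) -> +(25/7)
  reduce: (4/7)
  pull out 2: (2/7) = +1  (since 7 mod 8 = 7)
  pull out 2: (2/7) = +1  (since 7 mod 8 = 7)
  (1/7) = 1
Product of signs = 1
(100/139) = 1

1


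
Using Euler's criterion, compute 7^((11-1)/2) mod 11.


p = 11 is prime and the exponent is (p-1)/2 = 5, so by Euler's criterion 7^5 = (7/11) = +1 or -1 mod 11.
Compute by square-and-multiply:
  5 = 4 + 1 (binary 101)
  Repeated squaring mod 11: 7^1 = 7, 7^2 = 5, 7^4 = 3
  7^5 = 7^4 * 7^1 = 3 * 7 mod 11
    3 * 7 = 21 = 10 mod 11
  7^5 = 10 mod 11
Result 10 = p - 1 = -1 mod 11: 7 is a quadratic non-residue mod 11. As a residue in [0, p-1] the value is 10.
7^5 mod 11 = 10

10


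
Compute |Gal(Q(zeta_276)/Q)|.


|Gal(Q(zeta_276)/Q)| = phi(276)
= 88

88


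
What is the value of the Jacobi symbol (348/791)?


Compute (348/791) via quadratic reciprocity:
  pull out 2: (2/791) = +1  (since 791 mod 8 = 7)
  pull out 2: (2/791) = +1  (since 791 mod 8 = 7)
  reciprocity: (87/791) -> -(791/87)
  reduce: (8/87)
  pull out 2: (2/87) = +1  (since 87 mod 8 = 7)
  pull out 2: (2/87) = +1  (since 87 mod 8 = 7)
  pull out 2: (2/87) = +1  (since 87 mod 8 = 7)
  (1/87) = 1
Product of signs = -1

-1


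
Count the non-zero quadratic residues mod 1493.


For prime p, the number of non-zero quadratic residues is (p-1)/2.
= (1493-1)/2
= 746

746


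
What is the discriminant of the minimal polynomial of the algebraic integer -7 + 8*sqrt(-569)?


The element -7 + 8*sqrt(-569) has minimal polynomial:
x^2 + 14*x + 36465
Discriminant = (14)^2 - 4*(36465)
= 196 - 145860
= -145664

-145664


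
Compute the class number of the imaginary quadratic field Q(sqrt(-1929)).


K = Q(sqrt(-1929)). d mod 4 = 3, so D = disc(K) = 4d = -7716
h(K) equals the number of primitive reduced positive-definite forms (a, b, c) = a*x^2 + b*x*y + c*y^2 with b^2 - 4ac = D,
where reduced means |b| <= a <= c, with b >= 0 whenever |b| = a or a = c, and primitive means gcd(a, b, c) = 1.
Reduced forces 3a^2 <= |D| = 7716, so 1 <= a <= 50; b must have the parity of D, and c = (b^2 - D)/(4a) must be an integer >= a.
Enumerate a = 1..50, b in [-a, a]:
  a=1: (1, 0, 1929)  [1]
  a=2: (2, 2, 965)  [1]
  a=3: (3, 0, 643)  [1]
  a=4: none
  a=5: (5, -2, 386), (5, 2, 386)  [2]
  a=6: (6, 6, 323)  [1]
  a=7..9: none
  a=10: (10, -2, 193), (10, 2, 193)  [2]
  a=11..14: none
  a=15: (15, -12, 131), (15, 12, 131)  [2]
  a=16: none
  a=17: (17, -6, 114), (17, 6, 114)  [2]
  a=18: none
  a=19: (19, -6, 102), (19, 6, 102)  [2]
  a=20..22: none
  a=23: (23, -14, 86), (23, 14, 86)  [2]
  a=24: none
  a=25: (25, -22, 82), (25, 22, 82)  [2]
  a=26..29: none
  a=30: (30, -18, 67), (30, 18, 67)  [2]
  a=31..33: none
  a=34: (34, -6, 57), (34, 6, 57)  [2]
  a=35..37: none
  a=38: (38, -6, 51), (38, 6, 51)  [2]
  a=39..40: none
  a=41: (41, -22, 50), (41, 22, 50)  [2]
  a=42: none
  a=43: (43, -14, 46), (43, 14, 46)  [2]
  a=44..50: none
Total reduced forms: 1 + 1 + 1 + 2 + 1 + 2 + 2 + 2 + 2 + 2 + 2 + 2 + 2 + 2 + 2 + 2 = 28
h = 28

28


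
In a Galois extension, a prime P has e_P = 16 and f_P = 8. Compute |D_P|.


|D_P| = e * f
= 16 * 8
= 128

128


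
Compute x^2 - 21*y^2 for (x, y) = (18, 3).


x^2 - d*y^2
= 18^2 - 21*3^2
= 324 - 189
= 135

135


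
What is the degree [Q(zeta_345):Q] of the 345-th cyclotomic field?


The degree equals Euler's totient phi(345).
345 = 3 * 5 * 23
phi(345) = 176

176


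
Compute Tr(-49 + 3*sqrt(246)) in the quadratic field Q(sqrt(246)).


Tr(a + b*sqrt(d)) = (a + b*sqrt(d)) + (a - b*sqrt(d)) = 2a
= 2 * (-49)
= -98

-98


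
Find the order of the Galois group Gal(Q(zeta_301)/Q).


|Gal(Q(zeta_301)/Q)| = phi(301)
= 252

252


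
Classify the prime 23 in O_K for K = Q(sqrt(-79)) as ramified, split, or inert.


K = Q(sqrt(-79)). Since d mod 4 = 1, disc(K) = -79.
Check p | disc: -79 mod 23 = 13.
p does not divide disc. Compute Legendre symbol (d/p):
13^((23-1)/2) mod 23 = 1
(d/p) = 1, so p splits: (p) = P*P' with e=1, f=1, g=2.
Therefore p is split.

split


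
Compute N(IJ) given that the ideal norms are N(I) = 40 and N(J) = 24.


N(IJ) = N(I) * N(J)
= 40 * 24
= 960

960


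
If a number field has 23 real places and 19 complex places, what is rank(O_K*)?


By Dirichlet's unit theorem:
rank = r1 + r2 - 1
= 23 + 19 - 1
= 41

41


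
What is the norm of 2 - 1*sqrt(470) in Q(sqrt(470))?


N(a + b*sqrt(d)) = a^2 - d*b^2
= (2)^2 - (470)*(-1)^2
= 4 - 470
= -466

-466


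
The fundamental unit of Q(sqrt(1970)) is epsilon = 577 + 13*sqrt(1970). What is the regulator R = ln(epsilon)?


epsilon = 577 + 13*sqrt(1970)
= 1154.0009
R = ln(1154.0009)
= 7.0510

7.0510


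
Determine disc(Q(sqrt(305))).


For K = Q(sqrt(d)) with d squarefree: disc(K) = d if d = 1 mod 4, and disc(K) = 4d if d = 2 or 3 mod 4.
Here d = 305, and d mod 4 = 1.
d = 1 mod 4 (O_K = Z[(1+sqrt(d))/2]), so disc(K) = d = 305

305


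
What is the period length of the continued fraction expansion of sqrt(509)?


Run the CF algorithm for sqrt(509).
a_0 = floor(sqrt(509)) = 22; set m_0=0, q_0=1.
Recurrence: m' = q*a - m,  q' = (d - m'^2)/q,  a' = floor((a_0 + m')/q').
  step 1: m=22, q=25, a=1
  step 2: m=3, q=20, a=1
  step 3: m=17, q=11, a=3
  step 4: m=16, q=23, a=1
  step 5: m=7, q=20, a=1
  step 6: m=13, q=17, a=2
  step 7: m=21, q=4, a=10
  step 8: m=19, q=37, a=1
  step 9: m=18, q=5, a=8
  step 10: m=22, q=5, a=8
  step 11: m=18, q=37, a=1
  step 12: m=19, q=4, a=10
  step 13: m=21, q=17, a=2
  step 14: m=13, q=20, a=1
  step 15: m=7, q=23, a=1
  step 16: m=16, q=11, a=3
  step 17: m=17, q=20, a=1
  step 18: m=3, q=25, a=1
  step 19: m=22, q=1, a=44
a_19 = 2*a_0 = 44, so the period closes here.
sqrt(509) = [22; 1, 1, 3, 1, 1, 2, 10, 1, 8, 8, 1, 10, 2, 1, 1, 3, 1, 1, 44]
Period length = 19

19


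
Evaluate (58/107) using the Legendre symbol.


p = 107 is prime, so compute (58/107) with the reciprocity algorithm (Jacobi-symbol steps: pull out 2s via (2/n), flip via reciprocity, reduce):
  pull out 2: (2/107) = -1  (since 107 mod 8 = 3)
  reciprocity: (29/107) -> +(107/29)
  reduce: (20/29)
  pull out 2: (2/29) = -1  (since 29 mod 8 = 5)
  pull out 2: (2/29) = -1  (since 29 mod 8 = 5)
  reciprocity: (5/29) -> +(29/5)
  reduce: (4/5)
  pull out 2: (2/5) = -1  (since 5 mod 8 = 5)
  pull out 2: (2/5) = -1  (since 5 mod 8 = 5)
  (1/5) = 1
Product of signs = -1
(58/107) = -1

-1


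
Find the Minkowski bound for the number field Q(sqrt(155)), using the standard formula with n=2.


d = 155, d mod 4 = 3, so disc(K) = 4d = 620; |disc(K)| = 620
Real quadratic field, so n = 2, s = r2 = 0, r1 = 2
M = (n!/n^n) * (4/pi)^s * sqrt(|disc(K)|) = (2!/2^2) * (4/pi)^0 * sqrt(620)
= 0.5 * 1.000000 * 24.899799
= 12.4499

12.4499


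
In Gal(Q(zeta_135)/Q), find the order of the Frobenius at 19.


The Frobenius at p in Gal(Q(zeta_n)/Q) = (Z/nZ)* is the class of p, so its order is ord_135(19), the smallest k >= 1 with 19^k = 1 mod 135.
n = 135 = 3^3 * 5, phi(135) = 72; the order divides phi(n).
Divisors of 72: 1, 2, 3, 4, 6, 8, 9, 12, 18, 24, 36, 72
Repeated squaring mod 135: 19^1 = 19, 19^2 = 91, 19^4 = 46, 19^8 = 91, 19^16 = 46, 19^32 = 91, 19^64 = 46
Test divisors in increasing order:
  k=1: 19^1 = 19 mod 135
  k=2: 19^2 = 91 mod 135
  k=3: 19^3 = 91 * 19 = 109 mod 135
  k=4: 19^4 = 46 mod 135
  k=6: 19^6 = 46 * 91 = 1 mod 135  <- first divisor giving 1
Order = 6

6


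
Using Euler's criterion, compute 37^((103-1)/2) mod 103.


p = 103 is prime and the exponent is (p-1)/2 = 51, so by Euler's criterion 37^51 = (37/103) = +1 or -1 mod 103.
Compute by square-and-multiply:
  51 = 32 + 16 + 2 + 1 (binary 110011)
  Repeated squaring mod 103: 37^1 = 37, 37^2 = 30, 37^4 = 76, 37^8 = 8, 37^16 = 64, 37^32 = 79
  37^51 = 37^32 * 37^16 * 37^2 * 37^1 = 79 * 64 * 30 * 37 mod 103
    79 * 64 = 5056 = 9 mod 103
    9 * 30 = 270 = 64 mod 103
    64 * 37 = 2368 = 102 mod 103
  37^51 = 102 mod 103
Result 102 = p - 1 = -1 mod 103: 37 is a quadratic non-residue mod 103. As a residue in [0, p-1] the value is 102.
37^51 mod 103 = 102

102


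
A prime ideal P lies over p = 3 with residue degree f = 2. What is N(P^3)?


N(P^a) = p^(a*f)
= 3^(3*2)
= 3^6
= 729

729


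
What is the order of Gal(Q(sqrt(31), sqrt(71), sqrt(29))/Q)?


The 3 square roots of distinct primes are multiplicatively independent over Q,
so [K:Q] = 2^3 and Gal(K/Q) is isomorphic to (Z/2Z)^3.
|Gal| = 2^3 = 8

8


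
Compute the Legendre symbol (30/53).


p = 53 is prime, so compute (30/53) with the reciprocity algorithm (Jacobi-symbol steps: pull out 2s via (2/n), flip via reciprocity, reduce):
  pull out 2: (2/53) = -1  (since 53 mod 8 = 5)
  reciprocity: (15/53) -> +(53/15)
  reduce: (8/15)
  pull out 2: (2/15) = +1  (since 15 mod 8 = 7)
  pull out 2: (2/15) = +1  (since 15 mod 8 = 7)
  pull out 2: (2/15) = +1  (since 15 mod 8 = 7)
  (1/15) = 1
Product of signs = -1
(30/53) = -1

-1


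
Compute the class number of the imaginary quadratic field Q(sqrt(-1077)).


K = Q(sqrt(-1077)). d mod 4 = 3, so D = disc(K) = 4d = -4308
h(K) equals the number of primitive reduced positive-definite forms (a, b, c) = a*x^2 + b*x*y + c*y^2 with b^2 - 4ac = D,
where reduced means |b| <= a <= c, with b >= 0 whenever |b| = a or a = c, and primitive means gcd(a, b, c) = 1.
Reduced forces 3a^2 <= |D| = 4308, so 1 <= a <= 37; b must have the parity of D, and c = (b^2 - D)/(4a) must be an integer >= a.
Enumerate a = 1..37, b in [-a, a]:
  a=1: (1, 0, 1077)  [1]
  a=2: (2, 2, 539)  [1]
  a=3: (3, 0, 359)  [1]
  a=4..5: none
  a=6: (6, 6, 181)  [1]
  a=7: (7, -2, 154), (7, 2, 154)  [2]
  a=8..10: none
  a=11: (11, -2, 98), (11, 2, 98)  [2]
  a=12..13: none
  a=14: (14, -2, 77), (14, 2, 77)  [2]
  a=15..18: none
  a=19: (19, -10, 58), (19, 10, 58)  [2]
  a=20: none
  a=21: (21, -12, 53), (21, 12, 53)  [2]
  a=22: (22, -2, 49), (22, 2, 49)  [2]
  a=23: (23, -4, 47), (23, 4, 47)  [2]
  a=24..28: none
  a=29: (29, -10, 38), (29, 10, 38)  [2]
  a=30: none
  a=31: (31, -30, 42), (31, 30, 42)  [2]
  a=32: none
  a=33: (33, -24, 37), (33, 24, 37)  [2]
  a=34..37: none
Total reduced forms: 1 + 1 + 1 + 1 + 2 + 2 + 2 + 2 + 2 + 2 + 2 + 2 + 2 + 2 = 24
h = 24

24


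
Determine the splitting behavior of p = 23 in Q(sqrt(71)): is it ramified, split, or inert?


K = Q(sqrt(71)). Since d mod 4 = 3, disc(K) = 284.
Check p | disc: 284 mod 23 = 8.
p does not divide disc. Compute Legendre symbol (d/p):
2^((23-1)/2) mod 23 = 1
(d/p) = 1, so p splits: (p) = P*P' with e=1, f=1, g=2.
Therefore p is split.

split


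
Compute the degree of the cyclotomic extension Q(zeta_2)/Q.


The degree equals Euler's totient phi(2).
2 = 2
phi(2) = 1

1


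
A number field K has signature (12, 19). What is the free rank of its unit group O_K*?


By Dirichlet's unit theorem:
rank = r1 + r2 - 1
= 12 + 19 - 1
= 30

30


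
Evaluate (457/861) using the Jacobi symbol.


Compute (457/861) via quadratic reciprocity:
  reciprocity: (457/861) -> +(861/457)
  reduce: (404/457)
  pull out 2: (2/457) = +1  (since 457 mod 8 = 1)
  pull out 2: (2/457) = +1  (since 457 mod 8 = 1)
  reciprocity: (101/457) -> +(457/101)
  reduce: (53/101)
  reciprocity: (53/101) -> +(101/53)
  reduce: (48/53)
  pull out 2: (2/53) = -1  (since 53 mod 8 = 5)
  pull out 2: (2/53) = -1  (since 53 mod 8 = 5)
  pull out 2: (2/53) = -1  (since 53 mod 8 = 5)
  pull out 2: (2/53) = -1  (since 53 mod 8 = 5)
  reciprocity: (3/53) -> +(53/3)
  reduce: (2/3)
  pull out 2: (2/3) = -1  (since 3 mod 8 = 3)
  (1/3) = 1
Product of signs = -1

-1


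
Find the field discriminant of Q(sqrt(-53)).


For K = Q(sqrt(d)) with d squarefree: disc(K) = d if d = 1 mod 4, and disc(K) = 4d if d = 2 or 3 mod 4.
Here d = -53, and d mod 4 = 3.
d = 3 mod 4, not 1 (O_K = Z[sqrt(d)]), so disc(K) = 4d = 4 * (-53) = -212

-212


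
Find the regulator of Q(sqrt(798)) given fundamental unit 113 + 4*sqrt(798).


epsilon = 113 + 4*sqrt(798)
= 225.9956
R = ln(225.9956)
= 5.4205

5.4205


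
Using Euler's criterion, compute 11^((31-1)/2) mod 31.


p = 31 is prime and the exponent is (p-1)/2 = 15, so by Euler's criterion 11^15 = (11/31) = +1 or -1 mod 31.
Compute by square-and-multiply:
  15 = 8 + 4 + 2 + 1 (binary 1111)
  Repeated squaring mod 31: 11^1 = 11, 11^2 = 28, 11^4 = 9, 11^8 = 19
  11^15 = 11^8 * 11^4 * 11^2 * 11^1 = 19 * 9 * 28 * 11 mod 31
    19 * 9 = 171 = 16 mod 31
    16 * 28 = 448 = 14 mod 31
    14 * 11 = 154 = 30 mod 31
  11^15 = 30 mod 31
Result 30 = p - 1 = -1 mod 31: 11 is a quadratic non-residue mod 31. As a residue in [0, p-1] the value is 30.
11^15 mod 31 = 30

30


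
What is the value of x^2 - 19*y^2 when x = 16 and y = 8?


x^2 - d*y^2
= 16^2 - 19*8^2
= 256 - 1216
= -960

-960


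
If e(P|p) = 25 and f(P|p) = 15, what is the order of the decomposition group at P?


|D_P| = e * f
= 25 * 15
= 375

375


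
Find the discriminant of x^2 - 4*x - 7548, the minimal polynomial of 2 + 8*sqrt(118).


The element 2 + 8*sqrt(118) has minimal polynomial:
x^2 - 4*x - 7548
Discriminant = (-4)^2 - 4*(-7548)
= 16 + 30192
= 30208

30208


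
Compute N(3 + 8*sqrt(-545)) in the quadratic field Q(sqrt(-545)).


N(a + b*sqrt(d)) = a^2 - d*b^2
= (3)^2 - (-545)*(8)^2
= 9 + 34880
= 34889

34889


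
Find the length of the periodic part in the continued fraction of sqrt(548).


Run the CF algorithm for sqrt(548).
a_0 = floor(sqrt(548)) = 23; set m_0=0, q_0=1.
Recurrence: m' = q*a - m,  q' = (d - m'^2)/q,  a' = floor((a_0 + m')/q').
  step 1: m=23, q=19, a=2
  step 2: m=15, q=17, a=2
  step 3: m=19, q=11, a=3
  step 4: m=14, q=32, a=1
  step 5: m=18, q=7, a=5
  step 6: m=17, q=37, a=1
  step 7: m=20, q=4, a=10
  step 8: m=20, q=37, a=1
  step 9: m=17, q=7, a=5
  step 10: m=18, q=32, a=1
  step 11: m=14, q=11, a=3
  step 12: m=19, q=17, a=2
  step 13: m=15, q=19, a=2
  step 14: m=23, q=1, a=46
a_14 = 2*a_0 = 46, so the period closes here.
sqrt(548) = [23; 2, 2, 3, 1, 5, 1, 10, 1, 5, 1, 3, 2, 2, 46]
Period length = 14

14


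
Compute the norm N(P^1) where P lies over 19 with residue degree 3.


N(P^a) = p^(a*f)
= 19^(1*3)
= 19^3
= 6859

6859


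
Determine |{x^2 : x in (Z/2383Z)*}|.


For prime p, the number of non-zero quadratic residues is (p-1)/2.
= (2383-1)/2
= 1191

1191


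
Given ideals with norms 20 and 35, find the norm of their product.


N(IJ) = N(I) * N(J)
= 20 * 35
= 700

700


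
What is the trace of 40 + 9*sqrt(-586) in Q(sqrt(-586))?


Tr(a + b*sqrt(d)) = (a + b*sqrt(d)) + (a - b*sqrt(d)) = 2a
= 2 * (40)
= 80

80


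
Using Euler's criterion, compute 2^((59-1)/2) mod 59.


p = 59 is prime and the exponent is (p-1)/2 = 29, so by Euler's criterion 2^29 = (2/59) = +1 or -1 mod 59.
Compute by square-and-multiply:
  29 = 16 + 8 + 4 + 1 (binary 11101)
  Repeated squaring mod 59: 2^1 = 2, 2^2 = 4, 2^4 = 16, 2^8 = 20, 2^16 = 46
  2^29 = 2^16 * 2^8 * 2^4 * 2^1 = 46 * 20 * 16 * 2 mod 59
    46 * 20 = 920 = 35 mod 59
    35 * 16 = 560 = 29 mod 59
    29 * 2 = 58 = 58 mod 59
  2^29 = 58 mod 59
Result 58 = p - 1 = -1 mod 59: 2 is a quadratic non-residue mod 59. As a residue in [0, p-1] the value is 58.
2^29 mod 59 = 58

58


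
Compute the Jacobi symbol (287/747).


Compute (287/747) via quadratic reciprocity:
  reciprocity: (287/747) -> -(747/287)
  reduce: (173/287)
  reciprocity: (173/287) -> +(287/173)
  reduce: (114/173)
  pull out 2: (2/173) = -1  (since 173 mod 8 = 5)
  reciprocity: (57/173) -> +(173/57)
  reduce: (2/57)
  pull out 2: (2/57) = +1  (since 57 mod 8 = 1)
  (1/57) = 1
Product of signs = 1

1


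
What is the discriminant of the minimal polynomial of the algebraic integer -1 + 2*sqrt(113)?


The element -1 + 2*sqrt(113) has minimal polynomial:
x^2 + 2*x - 451
Discriminant = (2)^2 - 4*(-451)
= 4 + 1804
= 1808

1808


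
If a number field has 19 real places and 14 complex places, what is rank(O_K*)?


By Dirichlet's unit theorem:
rank = r1 + r2 - 1
= 19 + 14 - 1
= 32

32


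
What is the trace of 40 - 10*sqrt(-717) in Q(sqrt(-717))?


Tr(a + b*sqrt(d)) = (a + b*sqrt(d)) + (a - b*sqrt(d)) = 2a
= 2 * (40)
= 80

80


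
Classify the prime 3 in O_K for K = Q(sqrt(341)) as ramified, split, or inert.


K = Q(sqrt(341)). Since d mod 4 = 1, disc(K) = 341.
Check p | disc: 341 mod 3 = 2.
p does not divide disc. Compute Legendre symbol (d/p):
2^((3-1)/2) mod 3 = -1
(d/p) = -1, so p is inert: (p) stays prime with e=1, f=2, g=1.
Therefore p is inert.

inert


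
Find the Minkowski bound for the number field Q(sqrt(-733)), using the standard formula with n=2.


d = -733, d mod 4 = 3, so disc(K) = 4d = -2932; |disc(K)| = 2932
Imaginary quadratic field, so n = 2, s = r2 = 1, r1 = 0
M = (n!/n^n) * (4/pi)^s * sqrt(|disc(K)|) = (2!/2^2) * (4/pi)^1 * sqrt(2932)
= 0.5 * 1.273240 * 54.147945
= 34.4717

34.4717


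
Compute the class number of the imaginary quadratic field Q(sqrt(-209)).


K = Q(sqrt(-209)). d mod 4 = 3, so D = disc(K) = 4d = -836
h(K) equals the number of primitive reduced positive-definite forms (a, b, c) = a*x^2 + b*x*y + c*y^2 with b^2 - 4ac = D,
where reduced means |b| <= a <= c, with b >= 0 whenever |b| = a or a = c, and primitive means gcd(a, b, c) = 1.
Reduced forces 3a^2 <= |D| = 836, so 1 <= a <= 16; b must have the parity of D, and c = (b^2 - D)/(4a) must be an integer >= a.
Enumerate a = 1..16, b in [-a, a]:
  a=1: (1, 0, 209)  [1]
  a=2: (2, 2, 105)  [1]
  a=3: (3, -2, 70), (3, 2, 70)  [2]
  a=4: none
  a=5: (5, -2, 42), (5, 2, 42)  [2]
  a=6: (6, -2, 35), (6, 2, 35)  [2]
  a=7: (7, -2, 30), (7, 2, 30)  [2]
  a=8: none
  a=9: (9, -8, 25), (9, 8, 25)  [2]
  a=10: (10, -2, 21), (10, 2, 21)  [2]
  a=11: (11, 0, 19)  [1]
  a=12: none
  a=13: (13, -10, 18), (13, 10, 18)  [2]
  a=14: (14, -2, 15), (14, 2, 15)  [2]
  a=15: (15, 8, 15)  [1]
  a=16: none
Total reduced forms: 1 + 1 + 2 + 2 + 2 + 2 + 2 + 2 + 1 + 2 + 2 + 1 = 20
h = 20

20


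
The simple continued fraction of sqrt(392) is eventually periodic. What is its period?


Run the CF algorithm for sqrt(392).
a_0 = floor(sqrt(392)) = 19; set m_0=0, q_0=1.
Recurrence: m' = q*a - m,  q' = (d - m'^2)/q,  a' = floor((a_0 + m')/q').
  step 1: m=19, q=31, a=1
  step 2: m=12, q=8, a=3
  step 3: m=12, q=31, a=1
  step 4: m=19, q=1, a=38
a_4 = 2*a_0 = 38, so the period closes here.
sqrt(392) = [19; 1, 3, 1, 38]
Period length = 4

4


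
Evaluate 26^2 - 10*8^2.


x^2 - d*y^2
= 26^2 - 10*8^2
= 676 - 640
= 36

36


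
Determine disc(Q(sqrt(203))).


For K = Q(sqrt(d)) with d squarefree: disc(K) = d if d = 1 mod 4, and disc(K) = 4d if d = 2 or 3 mod 4.
Here d = 203, and d mod 4 = 3.
d = 3 mod 4, not 1 (O_K = Z[sqrt(d)]), so disc(K) = 4d = 4 * (203) = 812

812


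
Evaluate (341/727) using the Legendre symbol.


p = 727 is prime, so compute (341/727) with the reciprocity algorithm (Jacobi-symbol steps: pull out 2s via (2/n), flip via reciprocity, reduce):
  reciprocity: (341/727) -> +(727/341)
  reduce: (45/341)
  reciprocity: (45/341) -> +(341/45)
  reduce: (26/45)
  pull out 2: (2/45) = -1  (since 45 mod 8 = 5)
  reciprocity: (13/45) -> +(45/13)
  reduce: (6/13)
  pull out 2: (2/13) = -1  (since 13 mod 8 = 5)
  reciprocity: (3/13) -> +(13/3)
  reduce: (1/3)
  (1/3) = 1
Product of signs = 1
(341/727) = 1

1


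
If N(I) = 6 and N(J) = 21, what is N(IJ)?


N(IJ) = N(I) * N(J)
= 6 * 21
= 126

126


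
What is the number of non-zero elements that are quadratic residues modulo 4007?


For prime p, the number of non-zero quadratic residues is (p-1)/2.
= (4007-1)/2
= 2003

2003


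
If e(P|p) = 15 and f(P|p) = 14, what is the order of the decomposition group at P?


|D_P| = e * f
= 15 * 14
= 210

210


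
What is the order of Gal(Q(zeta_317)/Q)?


|Gal(Q(zeta_317)/Q)| = phi(317)
= 316

316


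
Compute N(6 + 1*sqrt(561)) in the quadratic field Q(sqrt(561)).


N(a + b*sqrt(d)) = a^2 - d*b^2
= (6)^2 - (561)*(1)^2
= 36 - 561
= -525

-525


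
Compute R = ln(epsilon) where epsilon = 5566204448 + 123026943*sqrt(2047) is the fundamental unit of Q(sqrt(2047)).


epsilon = 5566204448 + 123026943*sqrt(2047)
= 1.1132e+10
R = ln(1.1132e+10)
= 23.1331

23.1331


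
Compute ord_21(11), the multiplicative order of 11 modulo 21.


We want ord_21(11), the smallest k >= 1 with 11^k = 1 mod 21.
n = 21 = 3 * 7, phi(21) = 12; the order divides phi(n).
Divisors of 12: 1, 2, 3, 4, 6, 12
Repeated squaring mod 21: 11^1 = 11, 11^2 = 16, 11^4 = 4, 11^8 = 16
Test divisors in increasing order:
  k=1: 11^1 = 11 mod 21
  k=2: 11^2 = 16 mod 21
  k=3: 11^3 = 16 * 11 = 8 mod 21
  k=4: 11^4 = 4 mod 21
  k=6: 11^6 = 4 * 16 = 1 mod 21  <- first divisor giving 1
Order = 6

6


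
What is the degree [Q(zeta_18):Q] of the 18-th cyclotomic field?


The degree equals Euler's totient phi(18).
18 = 2 * 3^2
phi(18) = 6

6


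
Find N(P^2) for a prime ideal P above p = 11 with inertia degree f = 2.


N(P^a) = p^(a*f)
= 11^(2*2)
= 11^4
= 14641

14641
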